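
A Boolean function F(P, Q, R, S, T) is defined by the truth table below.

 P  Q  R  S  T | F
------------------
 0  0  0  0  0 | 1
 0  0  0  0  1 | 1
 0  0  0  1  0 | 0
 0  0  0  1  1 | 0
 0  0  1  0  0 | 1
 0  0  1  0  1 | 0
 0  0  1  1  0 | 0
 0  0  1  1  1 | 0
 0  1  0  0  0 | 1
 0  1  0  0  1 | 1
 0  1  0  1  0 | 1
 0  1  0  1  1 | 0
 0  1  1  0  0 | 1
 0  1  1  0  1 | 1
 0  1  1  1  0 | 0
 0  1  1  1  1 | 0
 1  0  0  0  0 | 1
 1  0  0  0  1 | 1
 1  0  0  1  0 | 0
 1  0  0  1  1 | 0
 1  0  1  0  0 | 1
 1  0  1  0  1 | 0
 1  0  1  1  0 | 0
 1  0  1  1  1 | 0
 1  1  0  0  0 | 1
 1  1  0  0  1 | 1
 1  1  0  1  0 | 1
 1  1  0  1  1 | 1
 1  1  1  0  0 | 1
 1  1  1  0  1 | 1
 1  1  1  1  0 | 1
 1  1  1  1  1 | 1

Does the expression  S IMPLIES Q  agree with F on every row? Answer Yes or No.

Test each input against both F and the formula:
  P=0, Q=0, R=0, S=0, T=0: formula gives 1, F = 1 ✓
  P=0, Q=0, R=0, S=0, T=1: formula gives 1, F = 1 ✓
  P=0, Q=0, R=0, S=1, T=0: formula gives 0, F = 0 ✓
  P=0, Q=0, R=0, S=1, T=1: formula gives 0, F = 0 ✓
  …
  P=0, Q=0, R=1, S=0, T=1: formula gives 1, but F = 0 ✗
Since they disagree at (0,0,1,0,1), the expression is not a correct formula for F.

No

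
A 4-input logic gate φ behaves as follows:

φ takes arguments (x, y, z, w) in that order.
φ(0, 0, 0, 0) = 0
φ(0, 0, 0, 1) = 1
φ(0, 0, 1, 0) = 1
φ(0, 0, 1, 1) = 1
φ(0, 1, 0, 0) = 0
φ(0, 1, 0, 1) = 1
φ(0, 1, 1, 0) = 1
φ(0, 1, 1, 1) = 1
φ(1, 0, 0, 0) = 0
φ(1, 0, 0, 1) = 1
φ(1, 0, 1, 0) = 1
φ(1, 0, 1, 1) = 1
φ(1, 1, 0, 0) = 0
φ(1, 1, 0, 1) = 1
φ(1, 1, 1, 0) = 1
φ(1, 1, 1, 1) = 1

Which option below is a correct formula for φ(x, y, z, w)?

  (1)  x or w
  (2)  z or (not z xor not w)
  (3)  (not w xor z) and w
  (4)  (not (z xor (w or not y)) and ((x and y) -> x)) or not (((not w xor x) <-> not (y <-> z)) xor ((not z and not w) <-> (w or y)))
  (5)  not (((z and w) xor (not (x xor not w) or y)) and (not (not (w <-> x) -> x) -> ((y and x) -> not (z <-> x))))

(1) fails at (0,0,1,0): the formula yields 0, φ is 1.
(3) fails at (0,0,0,1): the formula yields 0, φ is 1.
(4) fails at (0,0,0,0): the formula yields 1, φ is 0.
(5) fails at (0,0,0,0): the formula yields 1, φ is 0.
Only (2) survives; checking it on all 16 rows confirms it matches φ.

2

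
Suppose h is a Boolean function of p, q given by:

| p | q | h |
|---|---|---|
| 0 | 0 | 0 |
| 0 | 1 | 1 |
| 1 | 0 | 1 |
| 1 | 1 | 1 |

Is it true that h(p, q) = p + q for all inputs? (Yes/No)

Yes

Evaluate p + q on each row and compare to h:
  p=0, q=0: formula gives 0, h = 0 ✓
  p=0, q=1: formula gives 1, h = 1 ✓
  p=1, q=0: formula gives 1, h = 1 ✓
  p=1, q=1: formula gives 1, h = 1 ✓
Every row agrees, so the formula is equivalent.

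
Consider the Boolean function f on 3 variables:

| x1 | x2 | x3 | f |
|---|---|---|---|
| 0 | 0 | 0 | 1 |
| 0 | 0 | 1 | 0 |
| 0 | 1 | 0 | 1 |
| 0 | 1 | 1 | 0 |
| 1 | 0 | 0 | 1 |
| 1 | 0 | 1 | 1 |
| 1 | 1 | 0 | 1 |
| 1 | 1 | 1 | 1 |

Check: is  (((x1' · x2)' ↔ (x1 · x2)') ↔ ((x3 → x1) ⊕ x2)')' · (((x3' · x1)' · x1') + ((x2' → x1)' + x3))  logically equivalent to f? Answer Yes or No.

Check the formula against f row by row:
  x1=0, x2=0, x3=0: formula gives 1, f = 1 ✓
  x1=0, x2=0, x3=1: formula gives 0, f = 0 ✓
  x1=0, x2=1, x3=0: formula gives 1, f = 1 ✓
  x1=0, x2=1, x3=1: formula gives 0, f = 0 ✓
  x1=1, x2=0, x3=0: formula gives 0, but f = 1 ✗
Since they disagree at (1,0,0), the expression is not a correct formula for f.

No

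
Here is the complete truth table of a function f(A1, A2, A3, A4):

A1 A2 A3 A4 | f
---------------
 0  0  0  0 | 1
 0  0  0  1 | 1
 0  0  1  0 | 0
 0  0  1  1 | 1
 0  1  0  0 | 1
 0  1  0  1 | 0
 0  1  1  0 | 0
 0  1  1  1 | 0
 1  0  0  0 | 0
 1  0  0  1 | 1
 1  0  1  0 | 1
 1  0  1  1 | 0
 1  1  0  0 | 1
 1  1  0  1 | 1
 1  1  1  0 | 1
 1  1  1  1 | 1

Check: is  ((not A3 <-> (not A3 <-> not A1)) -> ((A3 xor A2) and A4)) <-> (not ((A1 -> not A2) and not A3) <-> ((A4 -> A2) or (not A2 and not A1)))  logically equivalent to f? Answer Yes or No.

Yes

Evaluate ((not A3 <-> (not A3 <-> not A1)) -> ((A3 xor A2) and A4)) <-> (not ((A1 -> not A2) and not A3) <-> ((A4 -> A2) or (not A2 and not A1))) on each row and compare to f:
  A1=0, A2=0, A3=0, A4=0: formula gives 1, f = 1 ✓
  A1=0, A2=0, A3=0, A4=1: formula gives 1, f = 1 ✓
  A1=0, A2=0, A3=1, A4=0: formula gives 0, f = 0 ✓
  A1=0, A2=0, A3=1, A4=1: formula gives 1, f = 1 ✓
  … (the remaining 12 rows also agree.)
Every row agrees, so the formula is equivalent.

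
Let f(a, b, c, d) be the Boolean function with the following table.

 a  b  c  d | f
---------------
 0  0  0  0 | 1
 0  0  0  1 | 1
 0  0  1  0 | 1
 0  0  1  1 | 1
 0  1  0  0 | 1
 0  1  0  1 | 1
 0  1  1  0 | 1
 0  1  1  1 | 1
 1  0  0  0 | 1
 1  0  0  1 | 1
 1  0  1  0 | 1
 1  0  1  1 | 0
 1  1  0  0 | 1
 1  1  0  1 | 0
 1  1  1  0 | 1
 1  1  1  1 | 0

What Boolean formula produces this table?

f(a, b, c, d) = ¬(((((a ∧ ¬b) ∧ c) ∧ d) ∨ (((a ∧ b) ∧ ¬c) ∧ d)) ∨ (((a ∧ b) ∧ c) ∧ d))

f is 0 on only 3 rows — (1,0,1,1), (1,1,0,1), (1,1,1,1). Writing each as a minterm (a·¬b·c·d, a·b·¬c·d, a·b·c·d) and OR-ing them characterizes exactly where f=0, so f is the negation of that disjunction.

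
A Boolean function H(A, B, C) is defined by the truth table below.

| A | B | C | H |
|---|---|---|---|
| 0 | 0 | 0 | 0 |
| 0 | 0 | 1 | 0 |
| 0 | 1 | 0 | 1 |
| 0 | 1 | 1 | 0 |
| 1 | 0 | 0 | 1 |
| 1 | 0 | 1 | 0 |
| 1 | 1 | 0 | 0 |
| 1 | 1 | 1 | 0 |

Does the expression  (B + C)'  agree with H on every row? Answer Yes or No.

No

Check the formula against H row by row:
  A=0, B=0, C=0: formula gives 1, but H = 0 ✗
Row (0,0,0) is a counterexample, so the formula is not equivalent to H.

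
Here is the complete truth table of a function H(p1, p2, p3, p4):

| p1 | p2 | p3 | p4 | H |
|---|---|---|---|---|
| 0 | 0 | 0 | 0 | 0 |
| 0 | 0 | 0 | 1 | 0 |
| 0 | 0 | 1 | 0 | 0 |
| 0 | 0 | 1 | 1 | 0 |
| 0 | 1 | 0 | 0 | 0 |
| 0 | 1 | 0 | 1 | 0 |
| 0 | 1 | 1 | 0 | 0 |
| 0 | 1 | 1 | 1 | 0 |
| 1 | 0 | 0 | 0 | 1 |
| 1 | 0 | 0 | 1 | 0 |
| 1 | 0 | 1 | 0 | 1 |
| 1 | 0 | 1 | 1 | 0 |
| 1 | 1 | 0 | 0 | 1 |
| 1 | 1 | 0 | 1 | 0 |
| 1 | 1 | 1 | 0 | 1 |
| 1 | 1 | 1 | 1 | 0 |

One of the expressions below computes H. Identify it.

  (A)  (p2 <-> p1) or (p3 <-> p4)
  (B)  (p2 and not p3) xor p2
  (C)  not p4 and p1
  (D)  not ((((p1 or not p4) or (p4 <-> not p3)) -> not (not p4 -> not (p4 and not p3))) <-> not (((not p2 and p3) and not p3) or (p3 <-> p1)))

(A) fails at (0,0,0,0): the formula yields 1, H is 0.
(B) fails at (0,1,1,0): the formula yields 1, H is 0.
(D) fails at (0,0,1,0): the formula yields 1, H is 0.
(C) is the remaining candidate, and it agrees with H on all 16 inputs.

C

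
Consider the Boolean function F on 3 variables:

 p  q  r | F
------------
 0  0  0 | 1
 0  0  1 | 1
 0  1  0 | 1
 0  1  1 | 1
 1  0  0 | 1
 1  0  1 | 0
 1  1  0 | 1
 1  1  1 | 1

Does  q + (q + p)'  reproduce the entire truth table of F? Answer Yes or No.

No

Test each input against both F and the formula:
  p=0, q=0, r=0: formula gives 1, F = 1 ✓
  p=0, q=0, r=1: formula gives 1, F = 1 ✓
  p=0, q=1, r=0: formula gives 1, F = 1 ✓
  p=0, q=1, r=1: formula gives 1, F = 1 ✓
  p=1, q=0, r=0: formula gives 0, but F = 1 ✗
Since they disagree at (1,0,0), the expression is not a correct formula for F.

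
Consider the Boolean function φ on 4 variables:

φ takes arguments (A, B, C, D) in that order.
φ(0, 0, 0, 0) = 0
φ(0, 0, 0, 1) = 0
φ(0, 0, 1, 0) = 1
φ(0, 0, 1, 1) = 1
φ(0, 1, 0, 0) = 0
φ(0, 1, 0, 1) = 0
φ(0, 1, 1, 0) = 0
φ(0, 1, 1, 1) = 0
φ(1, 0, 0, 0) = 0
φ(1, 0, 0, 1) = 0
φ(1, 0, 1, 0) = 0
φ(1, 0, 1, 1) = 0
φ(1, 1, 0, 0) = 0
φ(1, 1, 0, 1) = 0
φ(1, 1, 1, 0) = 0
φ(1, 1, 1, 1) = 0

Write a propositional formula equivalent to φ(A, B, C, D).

Collect the rows where φ=1 — (0,0,1,0), (0,0,1,1) — and write one minterm per row: ¬A·¬B·C·¬D, ¬A·¬B·C·D. Their union (logical OR) reproduces the table exactly.

φ(A, B, C, D) = (((A' · B') · C) · D') + (((A' · B') · C) · D)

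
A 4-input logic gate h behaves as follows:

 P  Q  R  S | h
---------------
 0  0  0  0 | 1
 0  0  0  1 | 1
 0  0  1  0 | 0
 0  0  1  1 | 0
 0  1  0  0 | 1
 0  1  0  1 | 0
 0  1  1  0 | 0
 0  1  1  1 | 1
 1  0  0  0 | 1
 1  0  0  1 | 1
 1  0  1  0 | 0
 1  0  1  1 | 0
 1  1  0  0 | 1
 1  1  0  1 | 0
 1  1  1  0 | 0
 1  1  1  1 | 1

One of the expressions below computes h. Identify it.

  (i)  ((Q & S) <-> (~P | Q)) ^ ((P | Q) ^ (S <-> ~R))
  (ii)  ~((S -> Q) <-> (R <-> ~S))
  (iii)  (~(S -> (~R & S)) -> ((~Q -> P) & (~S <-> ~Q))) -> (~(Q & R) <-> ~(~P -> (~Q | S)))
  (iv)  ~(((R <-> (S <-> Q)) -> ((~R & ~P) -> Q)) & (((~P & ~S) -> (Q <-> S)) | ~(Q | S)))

(i): at (0,0,0,0) it gives 0, but h = 1 — eliminated.
(iii): at (0,0,0,0) it gives 0, but h = 1 — eliminated.
(iv): at (0,0,0,0) it gives 0, but h = 1 — eliminated.
That leaves (ii). Evaluating it on every row reproduces the table of h exactly.

ii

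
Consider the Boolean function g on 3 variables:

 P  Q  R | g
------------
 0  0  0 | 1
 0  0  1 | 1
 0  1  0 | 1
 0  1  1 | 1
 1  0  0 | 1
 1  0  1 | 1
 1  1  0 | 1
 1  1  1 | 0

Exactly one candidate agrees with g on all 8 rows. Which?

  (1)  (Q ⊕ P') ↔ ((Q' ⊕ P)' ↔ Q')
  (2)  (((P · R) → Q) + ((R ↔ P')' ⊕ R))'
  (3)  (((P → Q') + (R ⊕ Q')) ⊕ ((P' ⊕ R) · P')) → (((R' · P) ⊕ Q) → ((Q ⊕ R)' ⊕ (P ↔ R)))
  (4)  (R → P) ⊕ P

(1) fails at (0,0,0): the formula yields 0, g is 1.
(2) fails at (0,0,0): the formula yields 0, g is 1.
(4) fails at (0,0,1): the formula yields 0, g is 1.
That leaves (3). Evaluating it on every row reproduces the table of g exactly.

3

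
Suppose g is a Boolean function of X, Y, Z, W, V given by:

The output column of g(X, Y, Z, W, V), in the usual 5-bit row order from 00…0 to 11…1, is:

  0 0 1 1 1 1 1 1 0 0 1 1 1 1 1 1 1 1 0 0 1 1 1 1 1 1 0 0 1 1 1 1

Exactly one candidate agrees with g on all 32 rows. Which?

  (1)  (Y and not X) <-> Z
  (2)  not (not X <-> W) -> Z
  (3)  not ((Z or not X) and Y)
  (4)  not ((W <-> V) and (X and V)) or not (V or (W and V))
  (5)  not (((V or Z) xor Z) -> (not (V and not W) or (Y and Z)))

(1) fails at (0,0,0,0,0): the formula yields 1, g is 0.
(3) fails at (0,0,0,0,0): the formula yields 1, g is 0.
(4) fails at (0,0,0,0,0): the formula yields 1, g is 0.
(5) fails at (0,0,0,0,1): the formula yields 1, g is 0.
Only (2) survives; checking it on all 32 rows confirms it matches g.

2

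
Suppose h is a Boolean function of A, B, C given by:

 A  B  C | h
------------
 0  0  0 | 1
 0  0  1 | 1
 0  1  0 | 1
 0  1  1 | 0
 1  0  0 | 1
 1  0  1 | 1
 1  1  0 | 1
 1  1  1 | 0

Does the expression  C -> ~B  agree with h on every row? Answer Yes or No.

Yes

Evaluate C -> ~B on each row and compare to h:
  A=0, B=0, C=0: formula gives 1, h = 1 ✓
  A=0, B=0, C=1: formula gives 1, h = 1 ✓
  A=0, B=1, C=0: formula gives 1, h = 1 ✓
  A=0, B=1, C=1: formula gives 0, h = 0 ✓
  A=1, B=0, C=0: formula gives 1, h = 1 ✓
  …and likewise for the remaining 3 rows.
All 8 rows match — the expression computes h exactly.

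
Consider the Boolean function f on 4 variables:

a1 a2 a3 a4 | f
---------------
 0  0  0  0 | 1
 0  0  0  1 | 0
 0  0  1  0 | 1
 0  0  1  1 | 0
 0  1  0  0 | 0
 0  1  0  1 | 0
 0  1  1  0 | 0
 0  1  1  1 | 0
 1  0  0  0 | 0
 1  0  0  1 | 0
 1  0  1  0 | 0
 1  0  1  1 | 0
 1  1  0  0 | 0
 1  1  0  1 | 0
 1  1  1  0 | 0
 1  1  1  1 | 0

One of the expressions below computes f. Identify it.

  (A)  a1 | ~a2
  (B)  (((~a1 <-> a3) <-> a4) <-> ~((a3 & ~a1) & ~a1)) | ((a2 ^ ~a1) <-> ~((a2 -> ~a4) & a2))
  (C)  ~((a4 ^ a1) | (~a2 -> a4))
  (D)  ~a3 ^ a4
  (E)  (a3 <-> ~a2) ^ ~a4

(A) fails at (0,0,0,1): the formula yields 1, f is 0.
(B) fails at (0,0,0,1): the formula yields 1, f is 0.
(D) fails at (0,0,1,0): the formula yields 0, f is 1.
(E) fails at (0,0,1,0): the formula yields 0, f is 1.
Only (C) survives; checking it on all 16 rows confirms it matches f.

C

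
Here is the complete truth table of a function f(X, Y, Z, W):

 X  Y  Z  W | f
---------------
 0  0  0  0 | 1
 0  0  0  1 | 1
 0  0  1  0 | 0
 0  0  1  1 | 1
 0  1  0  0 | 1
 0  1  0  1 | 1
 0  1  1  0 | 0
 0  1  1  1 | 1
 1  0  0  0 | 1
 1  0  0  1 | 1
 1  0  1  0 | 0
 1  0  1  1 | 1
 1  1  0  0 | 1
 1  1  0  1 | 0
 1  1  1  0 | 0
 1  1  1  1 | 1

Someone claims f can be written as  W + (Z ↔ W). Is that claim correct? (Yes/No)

Test each input against both f and the formula:
  X=0, Y=0, Z=0, W=0: formula gives 1, f = 1 ✓
  X=0, Y=0, Z=0, W=1: formula gives 1, f = 1 ✓
  X=0, Y=0, Z=1, W=0: formula gives 0, f = 0 ✓
  X=0, Y=0, Z=1, W=1: formula gives 1, f = 1 ✓
  …
  X=1, Y=1, Z=0, W=1: formula gives 1, but f = 0 ✗
Since they disagree at (1,1,0,1), the expression is not a correct formula for f.

No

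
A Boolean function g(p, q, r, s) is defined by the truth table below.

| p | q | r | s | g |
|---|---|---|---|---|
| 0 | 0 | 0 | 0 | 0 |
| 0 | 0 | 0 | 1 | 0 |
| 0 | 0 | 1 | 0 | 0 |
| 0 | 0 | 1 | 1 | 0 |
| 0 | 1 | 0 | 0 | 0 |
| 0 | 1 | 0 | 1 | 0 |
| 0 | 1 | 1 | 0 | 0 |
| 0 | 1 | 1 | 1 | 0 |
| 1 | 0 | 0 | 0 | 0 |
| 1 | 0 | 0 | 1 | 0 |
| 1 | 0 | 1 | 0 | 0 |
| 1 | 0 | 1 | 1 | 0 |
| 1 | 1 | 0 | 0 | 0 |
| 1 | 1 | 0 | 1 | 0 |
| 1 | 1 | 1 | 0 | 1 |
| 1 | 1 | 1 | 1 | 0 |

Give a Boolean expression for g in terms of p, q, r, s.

g(p, q, r, s) = ((p AND q) AND r) AND NOT s

g is 1 on exactly one input, (1,1,1,0), whose minterm is p·q·r·¬s. So g is just that conjunction.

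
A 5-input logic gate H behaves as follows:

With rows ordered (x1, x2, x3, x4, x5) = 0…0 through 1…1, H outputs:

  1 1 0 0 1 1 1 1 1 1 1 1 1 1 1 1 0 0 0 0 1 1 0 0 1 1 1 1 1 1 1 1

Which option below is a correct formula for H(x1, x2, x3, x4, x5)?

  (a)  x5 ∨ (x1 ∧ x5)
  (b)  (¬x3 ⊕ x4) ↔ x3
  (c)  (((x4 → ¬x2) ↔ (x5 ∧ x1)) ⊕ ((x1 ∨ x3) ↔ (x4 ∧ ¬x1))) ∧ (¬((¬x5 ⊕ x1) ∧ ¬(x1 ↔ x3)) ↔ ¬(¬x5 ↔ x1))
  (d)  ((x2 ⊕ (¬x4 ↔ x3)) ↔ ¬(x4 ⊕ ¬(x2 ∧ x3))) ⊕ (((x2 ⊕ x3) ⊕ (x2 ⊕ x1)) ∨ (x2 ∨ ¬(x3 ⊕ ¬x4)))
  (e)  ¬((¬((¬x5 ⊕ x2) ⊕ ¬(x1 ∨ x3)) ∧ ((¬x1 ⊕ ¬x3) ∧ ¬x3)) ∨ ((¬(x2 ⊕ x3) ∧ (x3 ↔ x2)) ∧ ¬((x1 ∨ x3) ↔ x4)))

(a): at (0,0,0,0,0) it gives 0, but H = 1 — eliminated.
(b): at (0,0,0,0,0) it gives 0, but H = 1 — eliminated.
(c): at (0,0,0,0,1) it gives 0, but H = 1 — eliminated.
(e): at (0,1,1,0,0) it gives 0, but H = 1 — eliminated.
(d) is the remaining candidate, and it agrees with H on all 32 inputs.

d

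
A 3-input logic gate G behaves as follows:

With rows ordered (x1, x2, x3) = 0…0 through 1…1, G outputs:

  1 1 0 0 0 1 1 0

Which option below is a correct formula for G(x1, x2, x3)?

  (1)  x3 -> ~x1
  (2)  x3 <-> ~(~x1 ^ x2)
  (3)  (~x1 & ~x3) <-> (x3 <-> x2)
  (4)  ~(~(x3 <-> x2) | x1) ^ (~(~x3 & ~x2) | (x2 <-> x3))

3

(1): at (0,1,0) it gives 1, but G = 0 — eliminated.
(2): at (0,0,1) it gives 0, but G = 1 — eliminated.
(4): at (0,0,0) it gives 0, but G = 1 — eliminated.
Only (3) survives; checking it on all 8 rows confirms it matches G.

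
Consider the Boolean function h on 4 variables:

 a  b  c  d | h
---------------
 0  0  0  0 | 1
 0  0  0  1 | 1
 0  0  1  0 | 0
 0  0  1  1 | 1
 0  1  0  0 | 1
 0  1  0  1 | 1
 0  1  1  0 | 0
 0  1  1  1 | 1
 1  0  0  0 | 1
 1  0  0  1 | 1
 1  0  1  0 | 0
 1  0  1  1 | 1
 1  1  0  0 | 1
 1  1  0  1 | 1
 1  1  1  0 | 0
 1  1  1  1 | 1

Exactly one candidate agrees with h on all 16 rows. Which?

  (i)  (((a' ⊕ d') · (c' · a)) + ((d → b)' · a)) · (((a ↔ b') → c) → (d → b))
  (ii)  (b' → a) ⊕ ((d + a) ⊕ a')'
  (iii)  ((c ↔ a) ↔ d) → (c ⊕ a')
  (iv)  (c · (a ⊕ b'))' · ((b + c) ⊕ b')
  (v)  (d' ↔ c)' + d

(i) fails at (0,0,0,0): the formula yields 0, h is 1.
(ii) fails at (0,0,0,0): the formula yields 0, h is 1.
(iii) fails at (1,0,0,0): the formula yields 0, h is 1.
(iv) fails at (0,0,1,1): the formula yields 0, h is 1.
Only (v) survives; checking it on all 16 rows confirms it matches h.

v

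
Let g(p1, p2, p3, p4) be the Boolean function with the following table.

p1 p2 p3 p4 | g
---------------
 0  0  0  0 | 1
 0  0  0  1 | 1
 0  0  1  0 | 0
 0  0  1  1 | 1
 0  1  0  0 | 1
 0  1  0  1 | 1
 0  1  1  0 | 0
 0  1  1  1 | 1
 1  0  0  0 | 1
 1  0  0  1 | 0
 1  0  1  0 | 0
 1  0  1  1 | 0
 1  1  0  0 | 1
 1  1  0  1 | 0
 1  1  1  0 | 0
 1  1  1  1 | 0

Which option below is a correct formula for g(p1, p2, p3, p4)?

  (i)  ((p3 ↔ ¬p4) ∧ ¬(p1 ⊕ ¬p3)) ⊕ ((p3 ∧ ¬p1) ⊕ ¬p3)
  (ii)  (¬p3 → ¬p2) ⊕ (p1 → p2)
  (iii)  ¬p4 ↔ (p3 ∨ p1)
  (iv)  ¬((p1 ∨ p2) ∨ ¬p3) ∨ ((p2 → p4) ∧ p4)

i

(ii) disagrees with g on (0,0,0,0) (formula → 0, table → 1); rule it out.
(iii) disagrees with g on (0,0,0,0) (formula → 0, table → 1); rule it out.
(iv) disagrees with g on (0,0,0,0) (formula → 0, table → 1); rule it out.
Only (i) survives; checking it on all 16 rows confirms it matches g.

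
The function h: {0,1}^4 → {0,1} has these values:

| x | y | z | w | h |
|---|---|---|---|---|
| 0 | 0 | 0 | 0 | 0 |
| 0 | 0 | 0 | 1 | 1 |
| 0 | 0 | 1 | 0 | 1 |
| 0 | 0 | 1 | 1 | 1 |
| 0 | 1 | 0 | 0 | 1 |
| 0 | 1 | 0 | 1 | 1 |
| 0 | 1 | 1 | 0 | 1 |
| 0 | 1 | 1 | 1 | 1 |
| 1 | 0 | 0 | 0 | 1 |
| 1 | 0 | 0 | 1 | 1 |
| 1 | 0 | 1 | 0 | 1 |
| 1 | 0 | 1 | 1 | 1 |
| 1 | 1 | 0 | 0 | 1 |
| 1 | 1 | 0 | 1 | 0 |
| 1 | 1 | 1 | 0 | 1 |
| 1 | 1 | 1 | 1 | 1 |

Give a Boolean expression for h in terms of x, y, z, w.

h(x, y, z, w) = ¬((((¬x ∧ ¬y) ∧ ¬z) ∧ ¬w) ∨ (((x ∧ y) ∧ ¬z) ∧ w))

h is 0 on only 2 rows — (0,0,0,0), (1,1,0,1). Writing each as a minterm (¬x·¬y·¬z·¬w, x·y·¬z·w) and OR-ing them characterizes exactly where h=0, so h is the negation of that disjunction.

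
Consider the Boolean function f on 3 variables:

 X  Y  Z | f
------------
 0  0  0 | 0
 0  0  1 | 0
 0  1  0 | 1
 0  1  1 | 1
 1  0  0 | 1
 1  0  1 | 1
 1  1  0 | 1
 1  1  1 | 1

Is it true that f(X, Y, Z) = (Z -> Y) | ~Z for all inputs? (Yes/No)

No

Check the formula against f row by row:
  X=0, Y=0, Z=0: formula gives 1, but f = 0 ✗
Row (0,0,0) is a counterexample, so the formula is not equivalent to f.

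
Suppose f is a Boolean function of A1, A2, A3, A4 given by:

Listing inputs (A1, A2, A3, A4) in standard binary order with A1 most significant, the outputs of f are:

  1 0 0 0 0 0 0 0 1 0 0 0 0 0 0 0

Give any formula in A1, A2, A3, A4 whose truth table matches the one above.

Collect the rows where f=1 — (0,0,0,0), (1,0,0,0) — and write one minterm per row: ¬A1·¬A2·¬A3·¬A4, A1·¬A2·¬A3·¬A4. Their union (logical OR) reproduces the table exactly.

f(A1, A2, A3, A4) = (((A1' · A2') · A3') · A4') + (((A1 · A2') · A3') · A4')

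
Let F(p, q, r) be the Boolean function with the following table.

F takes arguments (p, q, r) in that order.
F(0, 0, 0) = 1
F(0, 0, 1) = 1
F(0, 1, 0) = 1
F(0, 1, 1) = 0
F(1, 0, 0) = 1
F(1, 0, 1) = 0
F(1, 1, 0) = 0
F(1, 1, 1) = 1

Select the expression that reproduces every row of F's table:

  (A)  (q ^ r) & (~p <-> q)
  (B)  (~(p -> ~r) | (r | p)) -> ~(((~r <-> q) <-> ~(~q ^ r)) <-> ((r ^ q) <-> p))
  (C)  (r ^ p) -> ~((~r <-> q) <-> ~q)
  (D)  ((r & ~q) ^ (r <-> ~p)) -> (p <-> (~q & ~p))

B

(A): at (0,0,0) it gives 0, but F = 1 — eliminated.
(C): at (0,0,1) it gives 0, but F = 1 — eliminated.
(D): at (0,1,1) it gives 1, but F = 0 — eliminated.
Only (B) survives; checking it on all 8 rows confirms it matches F.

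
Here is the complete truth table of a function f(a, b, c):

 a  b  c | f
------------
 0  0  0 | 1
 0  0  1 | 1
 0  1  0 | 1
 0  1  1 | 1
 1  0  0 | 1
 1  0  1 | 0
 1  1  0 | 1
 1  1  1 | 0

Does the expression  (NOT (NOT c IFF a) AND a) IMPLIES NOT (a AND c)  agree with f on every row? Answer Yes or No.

Check the formula against f row by row:
  a=0, b=0, c=0: formula gives 1, f = 1 ✓
  a=0, b=0, c=1: formula gives 1, f = 1 ✓
  a=0, b=1, c=0: formula gives 1, f = 1 ✓
  a=0, b=1, c=1: formula gives 1, f = 1 ✓
  a=1, b=0, c=0: formula gives 1, f = 1 ✓
  …and likewise for the remaining 3 rows.
Every row agrees, so the formula is equivalent.

Yes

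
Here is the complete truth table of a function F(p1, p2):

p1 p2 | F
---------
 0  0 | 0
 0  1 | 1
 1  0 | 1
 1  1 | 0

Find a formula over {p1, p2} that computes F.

F(p1, p2) = p1 ^ p2

The output is 1 exactly when an odd number of inputs are 1 — the 2-way XOR (parity).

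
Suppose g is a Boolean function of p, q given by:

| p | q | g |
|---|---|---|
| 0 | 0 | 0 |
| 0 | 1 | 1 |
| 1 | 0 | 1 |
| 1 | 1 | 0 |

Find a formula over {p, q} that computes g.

g(p, q) = p XOR q

The output is 1 exactly when an odd number of inputs are 1 — the 2-way XOR (parity).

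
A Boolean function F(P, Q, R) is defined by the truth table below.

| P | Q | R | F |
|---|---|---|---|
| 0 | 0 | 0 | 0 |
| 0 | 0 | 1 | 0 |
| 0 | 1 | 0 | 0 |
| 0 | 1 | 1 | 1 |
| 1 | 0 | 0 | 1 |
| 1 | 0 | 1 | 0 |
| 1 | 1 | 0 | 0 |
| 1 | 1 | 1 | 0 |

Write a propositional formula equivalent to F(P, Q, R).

Collect the rows where F=1 — (0,1,1), (1,0,0) — and write one minterm per row: ¬P·Q·R, P·¬Q·¬R. Their union (logical OR) reproduces the table exactly.

F(P, Q, R) = ((not P and Q) and R) or ((P and not Q) and not R)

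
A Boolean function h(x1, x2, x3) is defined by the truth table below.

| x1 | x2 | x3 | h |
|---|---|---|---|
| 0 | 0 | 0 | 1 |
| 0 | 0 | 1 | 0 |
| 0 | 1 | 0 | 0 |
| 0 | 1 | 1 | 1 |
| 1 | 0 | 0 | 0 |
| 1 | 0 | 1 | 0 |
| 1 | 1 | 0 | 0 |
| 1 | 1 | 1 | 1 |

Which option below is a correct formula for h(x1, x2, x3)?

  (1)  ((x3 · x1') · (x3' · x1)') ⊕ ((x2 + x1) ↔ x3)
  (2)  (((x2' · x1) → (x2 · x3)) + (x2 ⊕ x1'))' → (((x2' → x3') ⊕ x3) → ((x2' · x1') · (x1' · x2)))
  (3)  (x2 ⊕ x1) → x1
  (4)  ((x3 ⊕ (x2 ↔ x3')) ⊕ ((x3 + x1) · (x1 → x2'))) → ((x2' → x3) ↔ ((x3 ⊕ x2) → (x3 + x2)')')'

4

(1): at (0,0,1) it gives 1, but h = 0 — eliminated.
(2): at (0,0,1) it gives 1, but h = 0 — eliminated.
(3): at (0,0,1) it gives 1, but h = 0 — eliminated.
That leaves (4). Evaluating it on every row reproduces the table of h exactly.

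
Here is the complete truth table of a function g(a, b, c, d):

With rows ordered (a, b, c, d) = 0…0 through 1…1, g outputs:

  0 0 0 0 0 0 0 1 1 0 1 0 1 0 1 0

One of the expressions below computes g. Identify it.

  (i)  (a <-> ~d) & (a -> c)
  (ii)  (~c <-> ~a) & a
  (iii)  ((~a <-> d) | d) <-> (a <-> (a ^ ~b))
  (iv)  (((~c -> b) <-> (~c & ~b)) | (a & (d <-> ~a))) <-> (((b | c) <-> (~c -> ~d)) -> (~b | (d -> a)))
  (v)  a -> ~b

(i) disagrees with g on (0,0,0,1) (formula → 1, table → 0); rule it out.
(ii) disagrees with g on (0,1,1,1) (formula → 0, table → 1); rule it out.
(iii) disagrees with g on (0,0,0,0) (formula → 1, table → 0); rule it out.
(v) disagrees with g on (0,0,0,0) (formula → 1, table → 0); rule it out.
(iv) is the remaining candidate, and it agrees with g on all 16 inputs.

iv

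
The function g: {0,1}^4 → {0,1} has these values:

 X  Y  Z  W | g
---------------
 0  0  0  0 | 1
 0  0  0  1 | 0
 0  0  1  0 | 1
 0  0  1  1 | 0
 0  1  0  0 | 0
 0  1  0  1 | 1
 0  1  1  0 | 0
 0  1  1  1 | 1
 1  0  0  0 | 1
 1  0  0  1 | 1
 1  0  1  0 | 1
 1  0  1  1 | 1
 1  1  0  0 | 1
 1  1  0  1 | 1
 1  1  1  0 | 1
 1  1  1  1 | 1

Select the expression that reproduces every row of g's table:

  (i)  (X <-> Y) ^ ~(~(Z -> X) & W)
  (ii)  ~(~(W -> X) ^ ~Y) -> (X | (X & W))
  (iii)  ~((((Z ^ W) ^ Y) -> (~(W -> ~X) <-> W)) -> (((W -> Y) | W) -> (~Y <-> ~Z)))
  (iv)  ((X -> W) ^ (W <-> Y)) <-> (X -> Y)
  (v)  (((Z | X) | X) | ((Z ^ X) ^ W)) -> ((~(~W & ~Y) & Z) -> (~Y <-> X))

(i) disagrees with g on (0,0,0,0) (formula → 0, table → 1); rule it out.
(iii) disagrees with g on (0,0,0,0) (formula → 0, table → 1); rule it out.
(iv) disagrees with g on (0,0,0,0) (formula → 0, table → 1); rule it out.
(v) disagrees with g on (0,0,0,1) (formula → 1, table → 0); rule it out.
(ii) is the remaining candidate, and it agrees with g on all 16 inputs.

ii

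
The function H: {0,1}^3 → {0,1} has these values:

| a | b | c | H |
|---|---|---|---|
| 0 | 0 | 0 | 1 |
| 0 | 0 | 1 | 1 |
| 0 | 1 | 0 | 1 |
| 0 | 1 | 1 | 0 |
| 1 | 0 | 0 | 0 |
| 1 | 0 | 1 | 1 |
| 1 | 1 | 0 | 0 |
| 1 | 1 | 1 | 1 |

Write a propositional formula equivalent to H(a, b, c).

The 0-rows are (0,1,1), (1,0,0), (1,1,0). Take each as a conjunction (¬a·b·c, a·¬b·¬c, a·b·¬c), form their disjunction, and complement — that gives a formula that is 1 everywhere H is.

H(a, b, c) = not ((((not a and b) and c) or ((a and not b) and not c)) or ((a and b) and not c))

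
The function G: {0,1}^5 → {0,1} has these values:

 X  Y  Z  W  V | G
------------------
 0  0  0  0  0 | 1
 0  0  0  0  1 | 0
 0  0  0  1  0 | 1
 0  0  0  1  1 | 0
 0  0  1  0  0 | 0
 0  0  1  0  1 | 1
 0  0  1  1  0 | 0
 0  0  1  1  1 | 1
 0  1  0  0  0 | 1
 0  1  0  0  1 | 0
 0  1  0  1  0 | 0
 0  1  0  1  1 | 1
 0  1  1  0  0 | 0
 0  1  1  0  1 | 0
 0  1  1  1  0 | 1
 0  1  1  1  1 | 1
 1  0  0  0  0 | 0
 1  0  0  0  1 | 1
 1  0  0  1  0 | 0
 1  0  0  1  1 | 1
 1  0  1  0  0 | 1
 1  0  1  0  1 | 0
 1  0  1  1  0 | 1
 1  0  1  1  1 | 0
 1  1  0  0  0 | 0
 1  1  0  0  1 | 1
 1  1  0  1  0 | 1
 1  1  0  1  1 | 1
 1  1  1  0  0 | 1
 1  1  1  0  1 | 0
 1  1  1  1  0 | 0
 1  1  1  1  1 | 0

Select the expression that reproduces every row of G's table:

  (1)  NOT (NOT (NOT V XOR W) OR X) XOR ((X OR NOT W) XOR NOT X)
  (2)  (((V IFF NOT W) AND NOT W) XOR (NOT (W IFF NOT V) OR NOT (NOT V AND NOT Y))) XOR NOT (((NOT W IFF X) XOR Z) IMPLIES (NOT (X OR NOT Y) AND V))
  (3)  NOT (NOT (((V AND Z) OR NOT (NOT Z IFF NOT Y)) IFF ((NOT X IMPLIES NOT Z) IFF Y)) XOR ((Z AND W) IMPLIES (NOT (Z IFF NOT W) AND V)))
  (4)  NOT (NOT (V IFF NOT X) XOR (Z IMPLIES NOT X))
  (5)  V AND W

(1) disagrees with G on (0,0,1,0,0) (formula → 1, table → 0); rule it out.
(3) disagrees with G on (0,0,0,0,0) (formula → 0, table → 1); rule it out.
(4) disagrees with G on (0,0,1,0,0) (formula → 1, table → 0); rule it out.
(5) disagrees with G on (0,0,0,0,0) (formula → 0, table → 1); rule it out.
(2) is the remaining candidate, and it agrees with G on all 32 inputs.

2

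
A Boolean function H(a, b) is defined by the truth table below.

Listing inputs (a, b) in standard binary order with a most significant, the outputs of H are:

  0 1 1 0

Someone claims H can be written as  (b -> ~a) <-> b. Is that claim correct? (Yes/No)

No

Check the formula against H row by row:
  a=0, b=0: formula gives 0, H = 0 ✓
  a=0, b=1: formula gives 1, H = 1 ✓
  a=1, b=0: formula gives 0, but H = 1 ✗
A single disagreement suffices: at (1,0) they differ, so the formula does not compute H.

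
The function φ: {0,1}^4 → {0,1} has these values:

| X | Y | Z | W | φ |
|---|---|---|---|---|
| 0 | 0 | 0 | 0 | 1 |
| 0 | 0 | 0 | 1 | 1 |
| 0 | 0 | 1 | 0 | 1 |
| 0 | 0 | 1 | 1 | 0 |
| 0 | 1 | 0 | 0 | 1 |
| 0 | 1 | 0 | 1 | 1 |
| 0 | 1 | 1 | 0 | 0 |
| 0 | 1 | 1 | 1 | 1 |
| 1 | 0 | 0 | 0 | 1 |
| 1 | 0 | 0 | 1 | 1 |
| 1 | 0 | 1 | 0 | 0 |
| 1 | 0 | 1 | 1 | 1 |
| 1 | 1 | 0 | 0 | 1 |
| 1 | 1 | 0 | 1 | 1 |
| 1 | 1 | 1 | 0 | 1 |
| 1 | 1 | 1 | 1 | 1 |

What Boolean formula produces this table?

φ is 0 on only 3 rows — (0,0,1,1), (0,1,1,0), (1,0,1,0). Writing each as a minterm (¬X·¬Y·Z·W, ¬X·Y·Z·¬W, X·¬Y·Z·¬W) and OR-ing them characterizes exactly where φ=0, so φ is the negation of that disjunction.

φ(X, Y, Z, W) = ¬(((((¬X ∧ ¬Y) ∧ Z) ∧ W) ∨ (((¬X ∧ Y) ∧ Z) ∧ ¬W)) ∨ (((X ∧ ¬Y) ∧ Z) ∧ ¬W))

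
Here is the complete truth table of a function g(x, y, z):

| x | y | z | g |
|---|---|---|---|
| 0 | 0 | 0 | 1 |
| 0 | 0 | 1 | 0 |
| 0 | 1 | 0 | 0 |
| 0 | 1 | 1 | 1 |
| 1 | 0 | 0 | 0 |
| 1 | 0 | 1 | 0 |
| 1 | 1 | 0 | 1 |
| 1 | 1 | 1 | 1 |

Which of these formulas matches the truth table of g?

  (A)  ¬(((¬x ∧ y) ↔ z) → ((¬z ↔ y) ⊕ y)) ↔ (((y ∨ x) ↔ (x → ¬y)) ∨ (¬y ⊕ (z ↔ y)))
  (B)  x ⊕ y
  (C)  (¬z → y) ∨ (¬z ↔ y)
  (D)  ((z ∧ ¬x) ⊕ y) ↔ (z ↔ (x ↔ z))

D

(A) fails at (0,0,0): the formula yields 0, g is 1.
(B) fails at (0,0,0): the formula yields 0, g is 1.
(C) fails at (0,0,0): the formula yields 0, g is 1.
That leaves (D). Evaluating it on every row reproduces the table of g exactly.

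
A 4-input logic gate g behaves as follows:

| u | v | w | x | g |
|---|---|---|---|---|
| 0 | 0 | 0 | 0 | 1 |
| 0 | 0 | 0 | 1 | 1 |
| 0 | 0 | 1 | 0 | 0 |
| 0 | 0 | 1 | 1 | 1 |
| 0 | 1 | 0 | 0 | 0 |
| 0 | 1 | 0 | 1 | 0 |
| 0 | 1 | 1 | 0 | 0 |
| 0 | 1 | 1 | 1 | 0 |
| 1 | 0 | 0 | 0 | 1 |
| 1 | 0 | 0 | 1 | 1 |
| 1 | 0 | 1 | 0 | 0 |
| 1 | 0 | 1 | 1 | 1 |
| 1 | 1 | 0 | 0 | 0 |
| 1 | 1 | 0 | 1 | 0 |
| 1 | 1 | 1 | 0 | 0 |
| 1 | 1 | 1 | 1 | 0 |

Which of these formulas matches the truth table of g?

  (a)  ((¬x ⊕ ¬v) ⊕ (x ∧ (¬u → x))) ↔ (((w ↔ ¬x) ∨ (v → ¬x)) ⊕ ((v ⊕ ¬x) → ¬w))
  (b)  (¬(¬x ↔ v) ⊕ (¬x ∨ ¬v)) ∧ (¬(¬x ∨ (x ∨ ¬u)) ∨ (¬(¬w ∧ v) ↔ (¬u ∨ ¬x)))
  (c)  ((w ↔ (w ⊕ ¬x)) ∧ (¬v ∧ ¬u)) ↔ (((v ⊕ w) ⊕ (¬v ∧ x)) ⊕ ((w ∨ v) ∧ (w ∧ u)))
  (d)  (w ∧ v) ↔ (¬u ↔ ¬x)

a

(b) fails at (0,0,0,0): the formula yields 0, g is 1.
(c) fails at (0,0,1,1): the formula yields 0, g is 1.
(d) fails at (0,0,0,0): the formula yields 0, g is 1.
That leaves (a). Evaluating it on every row reproduces the table of g exactly.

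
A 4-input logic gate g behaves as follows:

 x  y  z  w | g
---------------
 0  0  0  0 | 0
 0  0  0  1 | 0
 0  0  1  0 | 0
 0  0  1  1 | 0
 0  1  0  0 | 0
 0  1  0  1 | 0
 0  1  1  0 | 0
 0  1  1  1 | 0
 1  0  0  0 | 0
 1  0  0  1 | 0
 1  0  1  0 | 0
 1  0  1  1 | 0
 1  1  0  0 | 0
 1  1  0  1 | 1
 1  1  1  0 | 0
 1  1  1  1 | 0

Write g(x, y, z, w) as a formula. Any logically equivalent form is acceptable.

g is 1 on exactly one input, (1,1,0,1), whose minterm is x·y·¬z·w. So g is just that conjunction.

g(x, y, z, w) = ((x · y) · z') · w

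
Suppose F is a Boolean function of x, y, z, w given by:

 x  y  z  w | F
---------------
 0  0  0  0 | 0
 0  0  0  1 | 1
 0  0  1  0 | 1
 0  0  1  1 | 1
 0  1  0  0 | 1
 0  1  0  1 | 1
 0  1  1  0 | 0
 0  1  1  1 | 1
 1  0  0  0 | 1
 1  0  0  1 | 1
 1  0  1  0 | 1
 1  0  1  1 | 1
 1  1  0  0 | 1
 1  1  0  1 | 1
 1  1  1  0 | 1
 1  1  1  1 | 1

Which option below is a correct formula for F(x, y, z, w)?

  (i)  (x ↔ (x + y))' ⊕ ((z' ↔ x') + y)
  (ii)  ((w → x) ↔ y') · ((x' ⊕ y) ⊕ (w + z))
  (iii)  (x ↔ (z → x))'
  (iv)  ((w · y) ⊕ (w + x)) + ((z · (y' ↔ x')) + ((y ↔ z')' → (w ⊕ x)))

iv

(i) fails at (0,0,0,0): the formula yields 1, F is 0.
(ii) fails at (0,0,0,0): the formula yields 1, F is 0.
(iii) fails at (0,0,0,0): the formula yields 1, F is 0.
(iv) is the remaining candidate, and it agrees with F on all 16 inputs.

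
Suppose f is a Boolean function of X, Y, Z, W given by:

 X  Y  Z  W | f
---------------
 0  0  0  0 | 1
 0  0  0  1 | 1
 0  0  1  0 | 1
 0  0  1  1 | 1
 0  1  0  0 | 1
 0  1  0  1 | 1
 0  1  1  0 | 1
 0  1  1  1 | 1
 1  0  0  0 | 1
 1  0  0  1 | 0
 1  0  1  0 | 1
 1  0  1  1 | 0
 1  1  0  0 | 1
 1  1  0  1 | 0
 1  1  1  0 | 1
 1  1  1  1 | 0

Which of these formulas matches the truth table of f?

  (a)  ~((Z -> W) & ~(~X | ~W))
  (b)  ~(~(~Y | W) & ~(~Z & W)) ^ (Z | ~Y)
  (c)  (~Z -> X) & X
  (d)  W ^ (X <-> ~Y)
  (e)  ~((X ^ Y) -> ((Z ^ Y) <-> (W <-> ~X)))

a

(b) disagrees with f on (0,0,0,0) (formula → 0, table → 1); rule it out.
(c) disagrees with f on (0,0,0,0) (formula → 0, table → 1); rule it out.
(d) disagrees with f on (0,0,0,0) (formula → 0, table → 1); rule it out.
(e) disagrees with f on (0,0,0,0) (formula → 0, table → 1); rule it out.
That leaves (a). Evaluating it on every row reproduces the table of f exactly.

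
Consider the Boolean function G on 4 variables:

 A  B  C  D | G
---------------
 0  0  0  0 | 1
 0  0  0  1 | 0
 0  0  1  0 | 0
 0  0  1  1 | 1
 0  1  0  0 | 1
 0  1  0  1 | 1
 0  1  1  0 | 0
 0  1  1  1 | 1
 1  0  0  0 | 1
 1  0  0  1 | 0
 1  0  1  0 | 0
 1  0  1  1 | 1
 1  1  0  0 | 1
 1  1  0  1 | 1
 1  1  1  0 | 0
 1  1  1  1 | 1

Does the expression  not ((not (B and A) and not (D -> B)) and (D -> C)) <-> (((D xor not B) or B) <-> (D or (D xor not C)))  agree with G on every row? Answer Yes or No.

Yes

Check the formula against G row by row:
  A=0, B=0, C=0, D=0: formula gives 1, G = 1 ✓
  A=0, B=0, C=0, D=1: formula gives 0, G = 0 ✓
  A=0, B=0, C=1, D=0: formula gives 0, G = 0 ✓
  A=0, B=0, C=1, D=1: formula gives 1, G = 1 ✓
  …and likewise for the remaining 12 rows.
All 16 rows match — the expression computes G exactly.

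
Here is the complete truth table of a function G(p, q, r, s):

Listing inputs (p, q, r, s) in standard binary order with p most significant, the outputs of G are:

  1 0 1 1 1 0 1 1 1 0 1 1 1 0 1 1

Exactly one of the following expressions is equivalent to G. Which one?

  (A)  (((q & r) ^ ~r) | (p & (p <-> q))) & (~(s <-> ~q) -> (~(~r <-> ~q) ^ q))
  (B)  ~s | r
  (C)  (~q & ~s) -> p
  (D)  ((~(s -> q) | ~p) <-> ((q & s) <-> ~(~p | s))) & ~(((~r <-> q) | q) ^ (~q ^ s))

(A) disagrees with G on (0,0,0,0) (formula → 0, table → 1); rule it out.
(C) disagrees with G on (0,0,0,0) (formula → 0, table → 1); rule it out.
(D) disagrees with G on (0,0,0,0) (formula → 0, table → 1); rule it out.
Only (B) survives; checking it on all 16 rows confirms it matches G.

B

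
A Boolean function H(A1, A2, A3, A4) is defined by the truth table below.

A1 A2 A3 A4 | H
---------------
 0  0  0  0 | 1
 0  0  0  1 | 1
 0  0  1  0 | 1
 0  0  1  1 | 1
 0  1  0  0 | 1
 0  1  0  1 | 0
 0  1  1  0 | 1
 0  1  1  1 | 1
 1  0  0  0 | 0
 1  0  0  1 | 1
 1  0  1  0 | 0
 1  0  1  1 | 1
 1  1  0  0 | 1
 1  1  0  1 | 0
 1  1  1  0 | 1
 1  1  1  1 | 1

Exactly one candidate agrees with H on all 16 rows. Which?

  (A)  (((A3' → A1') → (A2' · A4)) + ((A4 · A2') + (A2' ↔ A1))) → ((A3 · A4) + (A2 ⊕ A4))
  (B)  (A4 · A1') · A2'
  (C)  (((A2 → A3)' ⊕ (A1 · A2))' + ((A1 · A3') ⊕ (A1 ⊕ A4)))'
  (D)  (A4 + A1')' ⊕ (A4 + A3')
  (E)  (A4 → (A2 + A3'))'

A

(B) disagrees with H on (0,0,0,0) (formula → 0, table → 1); rule it out.
(C) disagrees with H on (0,0,0,0) (formula → 0, table → 1); rule it out.
(D) disagrees with H on (0,0,1,0) (formula → 0, table → 1); rule it out.
(E) disagrees with H on (0,0,0,0) (formula → 0, table → 1); rule it out.
(A) is the remaining candidate, and it agrees with H on all 16 inputs.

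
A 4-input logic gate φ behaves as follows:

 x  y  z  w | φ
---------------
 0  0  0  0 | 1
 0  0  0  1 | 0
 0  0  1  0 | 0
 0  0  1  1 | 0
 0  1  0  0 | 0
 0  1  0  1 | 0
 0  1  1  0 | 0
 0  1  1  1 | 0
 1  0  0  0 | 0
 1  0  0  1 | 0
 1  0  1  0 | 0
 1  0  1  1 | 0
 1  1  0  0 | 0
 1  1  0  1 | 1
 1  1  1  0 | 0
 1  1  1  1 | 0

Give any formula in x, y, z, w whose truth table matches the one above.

φ(x, y, z, w) = (((NOT x AND NOT y) AND NOT z) AND NOT w) OR (((x AND y) AND NOT z) AND w)

φ=1 on 2 inputs: (0,0,0,0), (1,1,0,1). Reading each as a conjunction of literals (¬x·¬y·¬z·¬w, x·y·¬z·w) and taking the OR gives the canonical DNF.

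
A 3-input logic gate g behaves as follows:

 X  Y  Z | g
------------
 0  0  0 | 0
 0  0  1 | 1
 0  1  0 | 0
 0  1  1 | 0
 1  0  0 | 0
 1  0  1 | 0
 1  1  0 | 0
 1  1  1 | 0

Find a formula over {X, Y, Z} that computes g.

g(X, Y, Z) = (NOT X AND NOT Y) AND Z

g is 1 on exactly one input, (0,0,1), whose minterm is ¬X·¬Y·Z. So g is just that conjunction.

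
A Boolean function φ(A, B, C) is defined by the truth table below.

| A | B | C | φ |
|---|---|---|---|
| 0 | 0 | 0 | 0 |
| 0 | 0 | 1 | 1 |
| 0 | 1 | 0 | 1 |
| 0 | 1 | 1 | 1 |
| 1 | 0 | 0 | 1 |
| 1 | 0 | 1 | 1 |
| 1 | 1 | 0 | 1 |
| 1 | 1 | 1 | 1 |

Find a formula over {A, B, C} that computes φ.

φ(A, B, C) = (A or B) or C

The output is 1 whenever at least one input is 1 — the OR of all inputs.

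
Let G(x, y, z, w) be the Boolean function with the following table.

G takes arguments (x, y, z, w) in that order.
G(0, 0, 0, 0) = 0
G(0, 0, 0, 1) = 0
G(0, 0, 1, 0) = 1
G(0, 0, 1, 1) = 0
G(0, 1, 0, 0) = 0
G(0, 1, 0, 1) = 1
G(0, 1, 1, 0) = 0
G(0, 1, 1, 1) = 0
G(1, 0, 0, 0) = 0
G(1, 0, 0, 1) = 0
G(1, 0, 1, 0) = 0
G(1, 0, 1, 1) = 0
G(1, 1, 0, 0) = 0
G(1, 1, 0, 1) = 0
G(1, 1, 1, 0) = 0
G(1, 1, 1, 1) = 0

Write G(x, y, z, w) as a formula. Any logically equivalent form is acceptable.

G=1 on 2 inputs: (0,0,1,0), (0,1,0,1). Reading each as a conjunction of literals (¬x·¬y·z·¬w, ¬x·y·¬z·w) and taking the OR gives the canonical DNF.

G(x, y, z, w) = (((not x and not y) and z) and not w) or (((not x and y) and not z) and w)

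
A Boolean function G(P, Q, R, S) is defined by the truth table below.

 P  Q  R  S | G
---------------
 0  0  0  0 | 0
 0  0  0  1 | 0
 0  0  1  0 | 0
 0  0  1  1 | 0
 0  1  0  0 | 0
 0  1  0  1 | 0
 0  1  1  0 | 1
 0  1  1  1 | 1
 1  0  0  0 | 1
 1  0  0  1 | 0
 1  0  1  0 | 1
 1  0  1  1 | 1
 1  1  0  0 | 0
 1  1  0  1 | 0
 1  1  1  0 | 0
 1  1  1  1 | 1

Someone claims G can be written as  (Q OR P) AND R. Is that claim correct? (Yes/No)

No

Evaluate (Q OR P) AND R on each row and compare to G:
  P=0, Q=0, R=0, S=0: formula gives 0, G = 0 ✓
  P=0, Q=0, R=0, S=1: formula gives 0, G = 0 ✓
  P=0, Q=0, R=1, S=0: formula gives 0, G = 0 ✓
  P=0, Q=0, R=1, S=1: formula gives 0, G = 0 ✓
  …
  P=1, Q=0, R=0, S=0: formula gives 0, but G = 1 ✗
Since they disagree at (1,0,0,0), the expression is not a correct formula for G.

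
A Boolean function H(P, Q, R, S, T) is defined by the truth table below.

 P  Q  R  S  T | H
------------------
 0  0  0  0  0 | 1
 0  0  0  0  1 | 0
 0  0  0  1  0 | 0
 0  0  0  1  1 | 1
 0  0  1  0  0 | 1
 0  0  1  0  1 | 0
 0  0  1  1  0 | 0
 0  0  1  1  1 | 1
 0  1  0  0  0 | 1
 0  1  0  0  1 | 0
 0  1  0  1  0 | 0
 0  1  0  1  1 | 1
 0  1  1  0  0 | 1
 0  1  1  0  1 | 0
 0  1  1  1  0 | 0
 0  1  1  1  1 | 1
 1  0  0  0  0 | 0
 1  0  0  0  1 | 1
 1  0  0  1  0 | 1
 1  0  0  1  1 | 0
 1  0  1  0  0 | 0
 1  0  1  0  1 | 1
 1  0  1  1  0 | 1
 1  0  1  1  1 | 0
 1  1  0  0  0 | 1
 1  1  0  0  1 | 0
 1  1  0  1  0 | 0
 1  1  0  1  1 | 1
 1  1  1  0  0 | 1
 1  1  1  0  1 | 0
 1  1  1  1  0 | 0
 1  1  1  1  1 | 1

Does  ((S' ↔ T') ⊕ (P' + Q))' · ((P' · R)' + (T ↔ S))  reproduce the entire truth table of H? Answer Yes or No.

Yes

Check the formula against H row by row:
  P=0, Q=0, R=0, S=0, T=0: formula gives 1, H = 1 ✓
  P=0, Q=0, R=0, S=0, T=1: formula gives 0, H = 0 ✓
  P=0, Q=0, R=0, S=1, T=0: formula gives 0, H = 0 ✓
  P=0, Q=0, R=0, S=1, T=1: formula gives 1, H = 1 ✓
  … (the remaining 28 rows also agree.)
No disagreement on any input; they are logically equivalent.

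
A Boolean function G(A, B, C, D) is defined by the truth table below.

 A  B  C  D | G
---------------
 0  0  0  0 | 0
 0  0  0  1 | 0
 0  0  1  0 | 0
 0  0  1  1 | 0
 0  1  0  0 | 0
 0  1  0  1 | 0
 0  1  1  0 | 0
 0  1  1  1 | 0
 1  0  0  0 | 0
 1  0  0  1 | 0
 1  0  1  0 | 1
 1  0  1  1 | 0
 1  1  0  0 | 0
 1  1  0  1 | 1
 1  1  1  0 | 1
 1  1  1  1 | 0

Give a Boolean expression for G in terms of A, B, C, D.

G=1 on 3 inputs: (1,0,1,0), (1,1,0,1), (1,1,1,0). Reading each as a conjunction of literals (A·¬B·C·¬D, A·B·¬C·D, A·B·C·¬D) and taking the OR gives the canonical DNF.

G(A, B, C, D) = ((((A & ~B) & C) & ~D) | (((A & B) & ~C) & D)) | (((A & B) & C) & ~D)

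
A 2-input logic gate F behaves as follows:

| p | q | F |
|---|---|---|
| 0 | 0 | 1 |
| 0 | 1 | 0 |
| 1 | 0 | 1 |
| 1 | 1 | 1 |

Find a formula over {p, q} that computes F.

This is q → p (false only at 0,1).

F(p, q) = q → p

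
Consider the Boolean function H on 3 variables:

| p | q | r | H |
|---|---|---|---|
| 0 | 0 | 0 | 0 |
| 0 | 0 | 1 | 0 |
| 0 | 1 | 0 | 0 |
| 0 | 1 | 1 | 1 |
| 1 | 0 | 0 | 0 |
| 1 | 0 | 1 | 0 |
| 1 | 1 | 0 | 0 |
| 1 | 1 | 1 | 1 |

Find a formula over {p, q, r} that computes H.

H(p, q, r) = ((p' · q) · r) + ((p · q) · r)

H=1 on 2 inputs: (0,1,1), (1,1,1). Reading each as a conjunction of literals (¬p·q·r, p·q·r) and taking the OR gives the canonical DNF.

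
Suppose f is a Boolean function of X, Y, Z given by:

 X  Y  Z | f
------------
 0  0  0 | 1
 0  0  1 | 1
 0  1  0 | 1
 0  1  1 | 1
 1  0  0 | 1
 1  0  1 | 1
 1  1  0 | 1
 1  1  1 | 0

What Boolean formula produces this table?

f(X, Y, Z) = ~((X & Y) & Z)

The output is 0 only when every input is 1 — NAND of all inputs.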